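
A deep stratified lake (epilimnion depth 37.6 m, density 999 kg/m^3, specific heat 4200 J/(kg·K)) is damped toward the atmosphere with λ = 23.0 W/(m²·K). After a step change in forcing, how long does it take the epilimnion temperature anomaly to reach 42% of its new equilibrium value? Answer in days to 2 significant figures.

43 days

Areal heat capacity C = ρ c_p D = 999 × 4200 × 37.6 = 1.58×10^8 J m⁻² K⁻¹.
τ = C / λ = 1.58×10^8 / 23.0 = 6.86×10^6 s.
Fraction reached: 1 − e^(−t/τ) = 0.42 ⇒ t = −τ ln(1 − 0.42) = τ × 0.545.
t = 3.74×10^6 s = 43.2 days.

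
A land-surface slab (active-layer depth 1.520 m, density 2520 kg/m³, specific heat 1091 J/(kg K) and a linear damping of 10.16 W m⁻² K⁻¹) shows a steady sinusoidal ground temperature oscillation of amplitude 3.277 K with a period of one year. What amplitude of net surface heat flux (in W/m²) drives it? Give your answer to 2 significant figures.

33

Areal heat capacity C = ρ c_p D = 2520 × 1091 × 1.520 = 4.18×10^6 J/(m²·K).
ω = 2π / 3.15×10^7 s = 1.99×10^-7 s⁻¹.
√((Cω)² + λ²) = √((0.833)² + 10.16²) = 10.2 W/(m²·K).
F₀ = A × √((Cω)²+λ²) = 3.277 × 10.2 = 33.4 W/m².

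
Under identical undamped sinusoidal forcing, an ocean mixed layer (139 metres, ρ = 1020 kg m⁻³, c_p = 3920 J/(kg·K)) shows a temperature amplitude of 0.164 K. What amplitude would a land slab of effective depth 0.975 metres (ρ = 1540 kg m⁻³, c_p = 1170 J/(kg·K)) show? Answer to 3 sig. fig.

C_ocean = 5.56×10^8 J/(m²·K); C_land = 1.76×10^6 J/(m²·K).
A ∝ 1/C ⇒ A_land = A_ocean × C_ocean/C_land = 0.164 × 316 = 51.9 K.

51.9 K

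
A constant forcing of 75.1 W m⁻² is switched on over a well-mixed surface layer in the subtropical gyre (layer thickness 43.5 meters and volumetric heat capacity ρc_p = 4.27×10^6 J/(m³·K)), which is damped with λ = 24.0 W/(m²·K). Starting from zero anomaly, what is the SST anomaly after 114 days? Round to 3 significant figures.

Areal heat capacity C = ρc_p × D = 4.27×10^6 × 43.5 = 1.86×10^8 J/(m²·K).
τ = C / λ = 1.86×10^8 / 24.0 = 7.74×10^6 s.
Equilibrium anomaly ΔT_eq = F / λ = 75.1 / 24.0 = 3.13 K.
t = 114 days = 9.85×10^6 s, so t/τ = 1.27.
ΔT(t) = ΔT_eq (1 − e^(−t/τ)) = 3.13 × (1 − e^−1.27) = 2.25 K.

2.25 K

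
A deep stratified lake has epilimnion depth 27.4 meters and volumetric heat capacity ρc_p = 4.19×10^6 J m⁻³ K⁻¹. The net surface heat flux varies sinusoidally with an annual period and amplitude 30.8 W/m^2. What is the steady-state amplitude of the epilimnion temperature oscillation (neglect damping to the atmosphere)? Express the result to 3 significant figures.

Areal heat capacity C = ρc_p × D = 4.19×10^6 × 27.4 = 1.15×10^8 J/(m^2 K).
Angular frequency ω = 2π / T = 2π / 3.15×10^7 s = 1.99×10^-7 s⁻¹.
Cω = 1.15×10^8 × 1.99×10^-7 = 22.9 W/(m²·K).
Amplitude A = F₀ / (Cω) = 30.8 / 22.9 = 1.35 K.

1.35 K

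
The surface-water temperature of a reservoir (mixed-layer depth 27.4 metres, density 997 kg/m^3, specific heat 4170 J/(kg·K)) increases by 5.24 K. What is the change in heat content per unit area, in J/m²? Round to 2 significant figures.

6.0×10^8

Areal heat capacity C = ρ c_p D = 997 × 4170 × 27.4 = 1.14×10^8 J m⁻² K⁻¹.
ΔQ = C ΔT = 1.14×10^8 × 5.24 = 5.97×10^8 J/m².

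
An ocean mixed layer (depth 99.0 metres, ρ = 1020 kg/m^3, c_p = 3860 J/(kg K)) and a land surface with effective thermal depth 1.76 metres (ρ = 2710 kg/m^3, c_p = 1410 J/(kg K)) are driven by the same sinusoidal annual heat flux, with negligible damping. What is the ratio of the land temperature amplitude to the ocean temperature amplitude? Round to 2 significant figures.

58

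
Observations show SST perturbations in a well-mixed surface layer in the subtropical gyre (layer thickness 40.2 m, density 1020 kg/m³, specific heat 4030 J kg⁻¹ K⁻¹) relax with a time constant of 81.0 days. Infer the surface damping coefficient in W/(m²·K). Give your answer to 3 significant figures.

Areal heat capacity C = ρ c_p D = 1020 × 4030 × 40.2 = 1.65×10^8 J/(m²·K).
τ = 81.0 days = 7.00×10^6 s.
λ = C / τ = 1.65×10^8 / 7.00×10^6 = 23.6 W/(m²·K).

23.6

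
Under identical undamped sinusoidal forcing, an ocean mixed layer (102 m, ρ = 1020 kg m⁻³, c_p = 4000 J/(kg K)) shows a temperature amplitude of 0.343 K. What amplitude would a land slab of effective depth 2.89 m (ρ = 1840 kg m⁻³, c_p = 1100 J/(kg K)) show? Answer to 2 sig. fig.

C_ocean = 4.16×10^8 J/(m²·K); C_land = 5.85×10^6 J/(m²·K).
A ∝ 1/C ⇒ A_land = A_ocean × C_ocean/C_land = 0.343 × 71.1 = 24.4 K.

24 K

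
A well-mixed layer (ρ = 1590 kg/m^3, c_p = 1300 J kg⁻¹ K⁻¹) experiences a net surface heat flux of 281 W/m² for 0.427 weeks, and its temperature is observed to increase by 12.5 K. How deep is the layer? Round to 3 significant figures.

Heat input Q = F Δt = 281 × 2.58×10^5 s = 7.26×10^7 J/m².
Required areal heat capacity C = Q / ΔT = 5.81×10^6 J/(m²·K).
Depth D = C / (ρ c_p) = 5.81×10^6 / (1590 × 1300) = 2.81 m.

2.81 m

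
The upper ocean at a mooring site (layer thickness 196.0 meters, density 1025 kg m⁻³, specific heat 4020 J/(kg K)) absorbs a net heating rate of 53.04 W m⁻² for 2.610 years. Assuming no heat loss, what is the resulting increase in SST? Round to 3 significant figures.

5.41 K

Areal heat capacity C = ρ c_p D = 1025 × 4020 × 196.0 = 8.08×10^8 J/(m²·K).
Net heat input Q = F Δt = 53.04 × (2.610 years × 3.156×10^7 s/year) = 4.37×10^9 J/m².
ΔT = Q / C = 4.37×10^9 / 8.08×10^8 = 5.41 K.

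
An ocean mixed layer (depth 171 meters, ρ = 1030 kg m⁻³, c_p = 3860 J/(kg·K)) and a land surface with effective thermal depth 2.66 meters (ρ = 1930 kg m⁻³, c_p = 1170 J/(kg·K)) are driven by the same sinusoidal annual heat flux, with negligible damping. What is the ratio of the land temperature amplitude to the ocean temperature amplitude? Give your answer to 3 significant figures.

113

C_ocean = 1030 × 3860 × 171 = 6.80×10^8 J/(m²·K).
C_land = 1930 × 1170 × 2.66 = 6.01×10^6 J/(m²·K).
Undamped amplitude ∝ 1/C, so A_land/A_ocean = C_ocean/C_land = 113.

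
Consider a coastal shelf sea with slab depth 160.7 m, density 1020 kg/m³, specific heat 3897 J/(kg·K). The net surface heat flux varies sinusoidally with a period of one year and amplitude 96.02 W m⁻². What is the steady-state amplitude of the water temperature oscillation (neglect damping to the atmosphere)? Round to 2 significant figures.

0.75 K

Areal heat capacity C = ρ c_p D = 1020 × 3897 × 160.7 = 6.39×10^8 J/(m^2 K).
Angular frequency ω = 2π / T = 2π / 3.15×10^7 s = 1.99×10^-7 s⁻¹.
Cω = 6.39×10^8 × 1.99×10^-7 = 127 W/(m²·K).
Amplitude A = F₀ / (Cω) = 96.02 / 127 = 0.754 K.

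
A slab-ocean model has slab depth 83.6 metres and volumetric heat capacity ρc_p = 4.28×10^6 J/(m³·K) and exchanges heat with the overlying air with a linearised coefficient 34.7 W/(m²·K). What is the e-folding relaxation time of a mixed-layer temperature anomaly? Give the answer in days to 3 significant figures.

Areal heat capacity C = ρc_p × D = 4.28×10^6 × 83.6 = 3.58×10^8 J/(m²·K).
Relaxation time τ = C / λ = 3.58×10^8 / 34.7 = 1.03×10^7 s.
In days: 1.03×10^7 s / (86400 s/day) = 119 days.

119 days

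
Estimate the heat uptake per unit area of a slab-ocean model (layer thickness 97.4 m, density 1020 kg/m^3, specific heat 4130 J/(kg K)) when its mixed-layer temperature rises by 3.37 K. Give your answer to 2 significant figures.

1.4×10^9

Areal heat capacity C = ρ c_p D = 1020 × 4130 × 97.4 = 4.10×10^8 J/(m²·K).
ΔQ = C ΔT = 4.10×10^8 × 3.37 = 1.38×10^9 J/m².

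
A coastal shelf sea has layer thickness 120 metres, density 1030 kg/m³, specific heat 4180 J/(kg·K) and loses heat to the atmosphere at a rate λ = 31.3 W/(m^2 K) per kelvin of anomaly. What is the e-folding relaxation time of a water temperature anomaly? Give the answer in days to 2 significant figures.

190 days

Areal heat capacity C = ρ c_p D = 1030 × 4180 × 120 = 5.17×10^8 J/(m^2 K).
Relaxation time τ = C / λ = 5.17×10^8 / 31.3 = 1.65×10^7 s.
In days: 1.65×10^7 s / (86400 s/day) = 191 days.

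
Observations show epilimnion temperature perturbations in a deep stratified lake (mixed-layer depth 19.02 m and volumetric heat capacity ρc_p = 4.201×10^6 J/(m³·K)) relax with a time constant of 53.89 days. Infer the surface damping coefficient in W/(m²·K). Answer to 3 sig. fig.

17.2

Areal heat capacity C = ρc_p × D = 4.201×10^6 × 19.02 = 7.99×10^7 J m⁻² K⁻¹.
τ = 53.89 days = 4.66×10^6 s.
λ = C / τ = 7.99×10^7 / 4.66×10^6 = 17.2 W/(m²·K).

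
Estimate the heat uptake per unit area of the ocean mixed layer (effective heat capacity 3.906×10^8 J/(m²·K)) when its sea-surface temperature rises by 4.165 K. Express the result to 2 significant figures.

Areal heat capacity C = 3.906×10^8 J/(m²·K) (given).
ΔQ = C ΔT = 3.91×10^8 × 4.165 = 1.63×10^9 J/m².

1.6×10^9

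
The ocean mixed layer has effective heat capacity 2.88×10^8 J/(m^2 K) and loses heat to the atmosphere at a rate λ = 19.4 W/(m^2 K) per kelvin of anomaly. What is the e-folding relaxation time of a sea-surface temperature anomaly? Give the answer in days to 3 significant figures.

Areal heat capacity C = 2.88×10^8 J/(m^2 K) (given).
Relaxation time τ = C / λ = 2.88×10^8 / 19.4 = 1.48×10^7 s.
In days: 1.48×10^7 s / (86400 s/day) = 172 days.

172 days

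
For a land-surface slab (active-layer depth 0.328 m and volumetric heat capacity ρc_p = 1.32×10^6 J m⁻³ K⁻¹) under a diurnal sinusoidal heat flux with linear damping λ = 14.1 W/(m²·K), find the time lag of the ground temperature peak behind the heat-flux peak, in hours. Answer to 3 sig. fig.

4.39 hours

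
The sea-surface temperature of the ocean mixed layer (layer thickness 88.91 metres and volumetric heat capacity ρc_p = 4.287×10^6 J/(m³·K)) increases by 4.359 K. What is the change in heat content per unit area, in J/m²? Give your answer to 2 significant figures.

Areal heat capacity C = ρc_p × D = 4.287×10^6 × 88.91 = 3.81×10^8 J/(m^2 K).
ΔQ = C ΔT = 3.81×10^8 × 4.359 = 1.66×10^9 J/m².

1.7×10^9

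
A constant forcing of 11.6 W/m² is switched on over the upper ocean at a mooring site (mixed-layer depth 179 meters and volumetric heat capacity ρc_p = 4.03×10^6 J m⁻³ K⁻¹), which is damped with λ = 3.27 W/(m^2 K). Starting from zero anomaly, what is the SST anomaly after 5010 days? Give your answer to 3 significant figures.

Areal heat capacity C = ρc_p × D = 4.03×10^6 × 179 = 7.21×10^8 J/(m^2 K).
τ = C / λ = 7.21×10^8 / 3.27 = 2.21×10^8 s.
Equilibrium anomaly ΔT_eq = F / λ = 11.6 / 3.27 = 3.55 K.
t = 5010 days = 4.33×10^8 s, so t/τ = 1.96.
ΔT(t) = ΔT_eq (1 − e^(−t/τ)) = 3.55 × (1 − e^−1.96) = 3.05 K.

3.05 K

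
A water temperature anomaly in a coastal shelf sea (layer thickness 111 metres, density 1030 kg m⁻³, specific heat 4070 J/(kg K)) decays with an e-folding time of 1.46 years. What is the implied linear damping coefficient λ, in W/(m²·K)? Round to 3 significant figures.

10.1

Areal heat capacity C = ρ c_p D = 1030 × 4070 × 111 = 4.65×10^8 J m⁻² K⁻¹.
τ = 1.46 years = 4.61×10^7 s.
λ = C / τ = 4.65×10^8 / 4.61×10^7 = 10.1 W/(m²·K).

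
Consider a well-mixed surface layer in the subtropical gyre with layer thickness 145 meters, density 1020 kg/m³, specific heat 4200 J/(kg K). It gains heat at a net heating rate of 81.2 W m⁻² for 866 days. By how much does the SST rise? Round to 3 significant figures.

9.78 K

Areal heat capacity C = ρ c_p D = 1020 × 4200 × 145 = 6.21×10^8 J/(m²·K).
Net heat input Q = F Δt = 81.2 × (866 days × 86400 s/day) = 6.08×10^9 J/m².
ΔT = Q / C = 6.08×10^9 / 6.21×10^8 = 9.78 K.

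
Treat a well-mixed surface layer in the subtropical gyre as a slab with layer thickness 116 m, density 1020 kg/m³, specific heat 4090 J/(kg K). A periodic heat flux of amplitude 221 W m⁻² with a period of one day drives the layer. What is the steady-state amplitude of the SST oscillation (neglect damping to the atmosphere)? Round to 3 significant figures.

0.00628 K

Areal heat capacity C = ρ c_p D = 1020 × 4090 × 116 = 4.84×10^8 J/(m²·K).
Angular frequency ω = 2π / T = 2π / 86400 s = 7.27×10^-5 s⁻¹.
Cω = 4.84×10^8 × 7.27×10^-5 = 35200 W/(m²·K).
Amplitude A = F₀ / (Cω) = 221 / 35200 = 0.00628 K.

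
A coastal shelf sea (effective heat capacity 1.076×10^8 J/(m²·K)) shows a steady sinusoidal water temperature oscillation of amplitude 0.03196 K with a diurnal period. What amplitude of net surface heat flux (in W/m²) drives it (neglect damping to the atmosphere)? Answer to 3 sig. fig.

250

Areal heat capacity C = 1.076×10^8 J/(m²·K) (given).
ω = 2π / 86400 s = 7.27×10^-5 s⁻¹.
Cω = 1.08×10^8 × 7.27×10^-5 = 7820 W/(m²·K).
F₀ = A × Cω = 0.03196 × 7820 = 250 W/m².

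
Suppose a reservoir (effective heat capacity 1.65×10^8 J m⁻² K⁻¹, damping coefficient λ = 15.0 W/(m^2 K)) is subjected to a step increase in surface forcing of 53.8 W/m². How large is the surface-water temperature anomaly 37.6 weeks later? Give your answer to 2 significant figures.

3.1 K

Areal heat capacity C = 1.65×10^8 J m⁻² K⁻¹ (given).
τ = C / λ = 1.65×10^8 / 15.0 = 1.10×10^7 s.
Equilibrium anomaly ΔT_eq = F / λ = 53.8 / 15.0 = 3.59 K.
t = 37.6 weeks = 2.27×10^7 s, so t/τ = 2.07.
ΔT(t) = ΔT_eq (1 − e^(−t/τ)) = 3.59 × (1 − e^−2.07) = 3.13 K.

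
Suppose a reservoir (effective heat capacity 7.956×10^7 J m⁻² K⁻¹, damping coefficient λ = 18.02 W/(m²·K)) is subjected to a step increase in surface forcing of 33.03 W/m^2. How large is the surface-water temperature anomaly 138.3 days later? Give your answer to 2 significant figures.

1.7 K

Areal heat capacity C = 7.956×10^7 J m⁻² K⁻¹ (given).
τ = C / λ = 7.96×10^7 / 18.02 = 4.42×10^6 s.
Equilibrium anomaly ΔT_eq = F / λ = 33.03 / 18.02 = 1.83 K.
t = 138.3 days = 1.19×10^7 s, so t/τ = 2.71.
ΔT(t) = ΔT_eq (1 − e^(−t/τ)) = 1.83 × (1 − e^−2.71) = 1.71 K.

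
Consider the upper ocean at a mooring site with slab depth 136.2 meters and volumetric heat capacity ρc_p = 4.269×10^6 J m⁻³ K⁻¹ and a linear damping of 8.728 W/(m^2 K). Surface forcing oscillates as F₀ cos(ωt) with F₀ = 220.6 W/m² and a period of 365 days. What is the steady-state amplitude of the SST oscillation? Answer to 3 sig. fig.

1.90 K

Areal heat capacity C = ρc_p × D = 4.269×10^6 × 136.2 = 5.81×10^8 J/(m^2 K).
Angular frequency ω = 2π / T = 2π / 3.15×10^7 s = 1.99×10^-7 s⁻¹.
√((Cω)² + λ²) = √((116)² + 8.728²) = 116 W/(m²·K).
Amplitude A = F₀ / √((Cω)²+λ²) = 220.6 / 116 = 1.90 K.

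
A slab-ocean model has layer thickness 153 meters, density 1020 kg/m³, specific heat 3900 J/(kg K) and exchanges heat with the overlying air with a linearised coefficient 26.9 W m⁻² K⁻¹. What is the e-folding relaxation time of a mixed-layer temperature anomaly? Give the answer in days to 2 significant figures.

Areal heat capacity C = ρ c_p D = 1020 × 3900 × 153 = 6.09×10^8 J/(m²·K).
Relaxation time τ = C / λ = 6.09×10^8 / 26.9 = 2.26×10^7 s.
In days: 2.26×10^7 s / (86400 s/day) = 262 days.

260 days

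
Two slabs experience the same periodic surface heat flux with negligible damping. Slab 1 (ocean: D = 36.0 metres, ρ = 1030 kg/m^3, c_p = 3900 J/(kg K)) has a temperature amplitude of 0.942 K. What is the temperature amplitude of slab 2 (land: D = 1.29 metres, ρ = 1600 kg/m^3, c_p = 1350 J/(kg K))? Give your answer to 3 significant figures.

C_ocean = 1.45×10^8 J/(m²·K); C_land = 2.79×10^6 J/(m²·K).
A ∝ 1/C ⇒ A_land = A_ocean × C_ocean/C_land = 0.942 × 51.9 = 48.9 K.

48.9 K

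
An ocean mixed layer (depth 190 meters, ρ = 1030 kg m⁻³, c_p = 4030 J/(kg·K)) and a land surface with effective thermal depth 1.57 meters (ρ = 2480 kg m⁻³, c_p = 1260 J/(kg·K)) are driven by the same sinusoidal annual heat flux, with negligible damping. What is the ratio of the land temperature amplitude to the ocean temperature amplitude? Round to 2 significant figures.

160

C_ocean = 1030 × 4030 × 190 = 7.89×10^8 J/(m²·K).
C_land = 2480 × 1260 × 1.57 = 4.91×10^6 J/(m²·K).
Undamped amplitude ∝ 1/C, so A_land/A_ocean = C_ocean/C_land = 161.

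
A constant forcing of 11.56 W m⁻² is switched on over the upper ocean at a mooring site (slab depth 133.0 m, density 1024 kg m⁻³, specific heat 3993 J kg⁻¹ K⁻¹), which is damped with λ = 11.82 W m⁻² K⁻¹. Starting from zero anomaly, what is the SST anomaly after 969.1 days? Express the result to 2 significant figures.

0.82 K

Areal heat capacity C = ρ c_p D = 1024 × 3993 × 133.0 = 5.44×10^8 J m⁻² K⁻¹.
τ = C / λ = 5.44×10^8 / 11.82 = 4.60×10^7 s.
Equilibrium anomaly ΔT_eq = F / λ = 11.56 / 11.82 = 0.978 K.
t = 969.1 days = 8.37×10^7 s, so t/τ = 1.82.
ΔT(t) = ΔT_eq (1 − e^(−t/τ)) = 0.978 × (1 − e^−1.82) = 0.820 K.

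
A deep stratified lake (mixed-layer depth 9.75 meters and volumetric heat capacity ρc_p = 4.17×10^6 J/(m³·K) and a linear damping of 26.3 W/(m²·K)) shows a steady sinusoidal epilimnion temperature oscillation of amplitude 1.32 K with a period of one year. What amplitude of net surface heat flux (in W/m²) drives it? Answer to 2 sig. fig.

36

Areal heat capacity C = ρc_p × D = 4.17×10^6 × 9.75 = 4.07×10^7 J/(m²·K).
ω = 2π / 3.15×10^7 s = 1.99×10^-7 s⁻¹.
√((Cω)² + λ²) = √((8.10)² + 26.3²) = 27.5 W/(m²·K).
F₀ = A × √((Cω)²+λ²) = 1.32 × 27.5 = 36.3 W/m².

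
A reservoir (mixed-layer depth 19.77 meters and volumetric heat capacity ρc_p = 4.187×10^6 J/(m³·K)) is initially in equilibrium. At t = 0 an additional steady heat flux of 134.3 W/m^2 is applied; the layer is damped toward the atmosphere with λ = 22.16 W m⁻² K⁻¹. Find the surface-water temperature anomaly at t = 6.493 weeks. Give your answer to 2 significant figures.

Areal heat capacity C = ρc_p × D = 4.187×10^6 × 19.77 = 8.28×10^7 J/(m^2 K).
τ = C / λ = 8.28×10^7 / 22.16 = 3.74×10^6 s.
Equilibrium anomaly ΔT_eq = F / λ = 134.3 / 22.16 = 6.06 K.
t = 6.493 weeks = 3.93×10^6 s, so t/τ = 1.05.
ΔT(t) = ΔT_eq (1 − e^(−t/τ)) = 6.06 × (1 − e^−1.05) = 3.94 K.

3.9 K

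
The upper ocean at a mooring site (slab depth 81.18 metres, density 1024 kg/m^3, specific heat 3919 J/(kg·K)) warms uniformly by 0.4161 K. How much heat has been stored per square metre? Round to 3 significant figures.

Areal heat capacity C = ρ c_p D = 1024 × 3919 × 81.18 = 3.26×10^8 J/(m²·K).
ΔQ = C ΔT = 3.26×10^8 × 0.4161 = 1.36×10^8 J/m².

1.36×10^8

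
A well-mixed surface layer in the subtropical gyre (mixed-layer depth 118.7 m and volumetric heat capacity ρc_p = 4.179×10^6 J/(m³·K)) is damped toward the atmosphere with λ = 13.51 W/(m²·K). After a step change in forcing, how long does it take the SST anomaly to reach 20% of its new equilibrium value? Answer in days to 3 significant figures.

Areal heat capacity C = ρc_p × D = 4.179×10^6 × 118.7 = 4.96×10^8 J/(m²·K).
τ = C / λ = 4.96×10^8 / 13.51 = 3.67×10^7 s.
Fraction reached: 1 − e^(−t/τ) = 0.20 ⇒ t = −τ ln(1 − 0.20) = τ × 0.223.
t = 8.19×10^6 s = 94.8 days.

94.8 days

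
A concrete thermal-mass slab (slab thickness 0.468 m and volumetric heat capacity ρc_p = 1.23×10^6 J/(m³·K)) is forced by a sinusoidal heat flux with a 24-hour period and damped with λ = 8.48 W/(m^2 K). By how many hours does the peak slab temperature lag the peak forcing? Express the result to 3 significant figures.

5.24 hours

Areal heat capacity C = ρc_p × D = 1.23×10^6 × 0.468 = 5.76×10^5 J m⁻² K⁻¹.
ω = 2π / 86400 s = 7.27×10^-5 s⁻¹.
Phase lag φ = arctan(Cω/λ) = arctan(41.9/8.48) = 1.37 rad.
Time lag = φ / ω = 1.37 / 7.27×10^-5 = 18900 s = 5.24 hours.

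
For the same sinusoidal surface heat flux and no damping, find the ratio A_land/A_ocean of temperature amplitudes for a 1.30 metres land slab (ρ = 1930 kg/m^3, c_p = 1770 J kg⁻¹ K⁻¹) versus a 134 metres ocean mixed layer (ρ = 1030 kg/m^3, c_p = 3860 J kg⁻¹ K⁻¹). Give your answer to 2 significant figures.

C_ocean = 1030 × 3860 × 134 = 5.33×10^8 J/(m²·K).
C_land = 1930 × 1770 × 1.30 = 4.44×10^6 J/(m²·K).
Undamped amplitude ∝ 1/C, so A_land/A_ocean = C_ocean/C_land = 120.

120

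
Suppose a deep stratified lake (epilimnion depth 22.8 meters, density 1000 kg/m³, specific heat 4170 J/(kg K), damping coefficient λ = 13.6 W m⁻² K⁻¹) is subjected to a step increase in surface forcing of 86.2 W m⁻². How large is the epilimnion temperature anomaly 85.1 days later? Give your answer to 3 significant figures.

Areal heat capacity C = ρ c_p D = 1000 × 4170 × 22.8 = 9.51×10^7 J/(m²·K).
τ = C / λ = 9.51×10^7 / 13.6 = 6.99×10^6 s.
Equilibrium anomaly ΔT_eq = F / λ = 86.2 / 13.6 = 6.34 K.
t = 85.1 days = 7.35×10^6 s, so t/τ = 1.05.
ΔT(t) = ΔT_eq (1 − e^(−t/τ)) = 6.34 × (1 − e^−1.05) = 4.12 K.

4.12 K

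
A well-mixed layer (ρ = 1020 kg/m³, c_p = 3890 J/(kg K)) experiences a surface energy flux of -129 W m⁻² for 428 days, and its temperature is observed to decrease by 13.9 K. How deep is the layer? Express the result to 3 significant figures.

86.5 m

Heat input Q = F Δt = -129 × 3.70×10^7 s = -4.77×10^9 J/m².
Required areal heat capacity C = Q / ΔT = 3.43×10^8 J/(m²·K).
Depth D = C / (ρ c_p) = 3.43×10^8 / (1020 × 3890) = 86.5 m.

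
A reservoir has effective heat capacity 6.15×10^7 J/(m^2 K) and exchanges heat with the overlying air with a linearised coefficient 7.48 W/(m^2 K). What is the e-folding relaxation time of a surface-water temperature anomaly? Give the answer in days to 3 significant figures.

95.2 days

Areal heat capacity C = 6.15×10^7 J/(m^2 K) (given).
Relaxation time τ = C / λ = 6.15×10^7 / 7.48 = 8.22×10^6 s.
In days: 8.22×10^6 s / (86400 s/day) = 95.2 days.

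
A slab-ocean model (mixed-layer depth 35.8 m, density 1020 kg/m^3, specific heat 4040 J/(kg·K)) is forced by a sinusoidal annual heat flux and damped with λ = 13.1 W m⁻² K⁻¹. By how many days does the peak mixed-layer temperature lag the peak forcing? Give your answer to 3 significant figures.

Areal heat capacity C = ρ c_p D = 1020 × 4040 × 35.8 = 1.48×10^8 J m⁻² K⁻¹.
ω = 2π / 3.15×10^7 s = 1.99×10^-7 s⁻¹.
Phase lag φ = arctan(Cω/λ) = arctan(29.4/13.1) = 1.15 rad.
Time lag = φ / ω = 1.15 / 1.99×10^-7 = 5.78×10^6 s = 66.9 days.

66.9 days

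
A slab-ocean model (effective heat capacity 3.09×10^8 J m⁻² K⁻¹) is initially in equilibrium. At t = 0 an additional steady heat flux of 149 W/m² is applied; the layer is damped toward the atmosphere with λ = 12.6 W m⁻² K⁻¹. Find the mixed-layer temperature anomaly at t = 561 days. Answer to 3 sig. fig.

10.2 K

Areal heat capacity C = 3.09×10^8 J m⁻² K⁻¹ (given).
τ = C / λ = 3.09×10^8 / 12.6 = 2.45×10^7 s.
Equilibrium anomaly ΔT_eq = F / λ = 149 / 12.6 = 11.8 K.
t = 561 days = 4.85×10^7 s, so t/τ = 1.98.
ΔT(t) = ΔT_eq (1 − e^(−t/τ)) = 11.8 × (1 − e^−1.98) = 10.2 K.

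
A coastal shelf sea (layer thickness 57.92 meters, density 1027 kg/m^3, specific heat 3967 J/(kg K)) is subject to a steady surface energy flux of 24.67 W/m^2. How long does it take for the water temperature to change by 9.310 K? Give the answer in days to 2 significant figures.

Areal heat capacity C = ρ c_p D = 1027 × 3967 × 57.92 = 2.36×10^8 J m⁻² K⁻¹.
Time required: Δt = C ΔT / F = 2.36×10^8 × 9.310 / 24.67 = 8.91×10^7 s.
In days: 8.91×10^7 s / (86400 s/day) = 1030 days.

1000 days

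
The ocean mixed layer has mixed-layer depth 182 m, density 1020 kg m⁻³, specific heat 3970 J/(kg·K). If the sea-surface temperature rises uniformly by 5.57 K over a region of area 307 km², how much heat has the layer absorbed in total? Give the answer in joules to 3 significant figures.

Areal heat capacity C = ρ c_p D = 1020 × 3970 × 182 = 7.37×10^8 J/(m²·K).
Heat per unit area: q = C ΔT = 7.37×10^8 × 5.57 = 4.11×10^9 J/m².
Total heat: Q = q × A = 4.11×10^9 × (307 × 10⁶ m²) = 1.26×10^18 J.

1.26×10^18 J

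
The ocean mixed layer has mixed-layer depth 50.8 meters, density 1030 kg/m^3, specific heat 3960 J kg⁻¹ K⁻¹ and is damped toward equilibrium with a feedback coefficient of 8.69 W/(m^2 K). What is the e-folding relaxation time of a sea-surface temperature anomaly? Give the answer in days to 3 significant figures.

Areal heat capacity C = ρ c_p D = 1030 × 3960 × 50.8 = 2.07×10^8 J/(m²·K).
Relaxation time τ = C / λ = 2.07×10^8 / 8.69 = 2.38×10^7 s.
In days: 2.38×10^7 s / (86400 s/day) = 276 days.

276 days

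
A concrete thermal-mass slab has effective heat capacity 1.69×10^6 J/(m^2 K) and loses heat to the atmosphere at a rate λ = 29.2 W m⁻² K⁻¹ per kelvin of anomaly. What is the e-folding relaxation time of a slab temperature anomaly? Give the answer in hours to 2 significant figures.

16 hours

Areal heat capacity C = 1.69×10^6 J/(m^2 K) (given).
Relaxation time τ = C / λ = 1.69×10^6 / 29.2 = 57900 s.
In hours: 57900 s / (3600 s/hour) = 16.1 hours.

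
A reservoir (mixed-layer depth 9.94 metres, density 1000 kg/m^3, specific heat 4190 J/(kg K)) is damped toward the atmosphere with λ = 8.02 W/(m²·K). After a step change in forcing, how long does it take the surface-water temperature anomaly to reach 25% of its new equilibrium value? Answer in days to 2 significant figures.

Areal heat capacity C = ρ c_p D = 1000 × 4190 × 9.94 = 4.16×10^7 J/(m²·K).
τ = C / λ = 4.16×10^7 / 8.02 = 5.19×10^6 s.
Fraction reached: 1 − e^(−t/τ) = 0.25 ⇒ t = −τ ln(1 − 0.25) = τ × 0.288.
t = 1.49×10^6 s = 17.3 days.

17 days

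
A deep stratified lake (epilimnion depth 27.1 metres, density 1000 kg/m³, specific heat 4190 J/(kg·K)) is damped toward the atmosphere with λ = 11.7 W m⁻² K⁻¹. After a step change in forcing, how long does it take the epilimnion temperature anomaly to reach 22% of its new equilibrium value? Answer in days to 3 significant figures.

27.9 days

Areal heat capacity C = ρ c_p D = 1000 × 4190 × 27.1 = 1.14×10^8 J/(m^2 K).
τ = C / λ = 1.14×10^8 / 11.7 = 9.71×10^6 s.
Fraction reached: 1 − e^(−t/τ) = 0.22 ⇒ t = −τ ln(1 − 0.22) = τ × 0.248.
t = 2.41×10^6 s = 27.9 days.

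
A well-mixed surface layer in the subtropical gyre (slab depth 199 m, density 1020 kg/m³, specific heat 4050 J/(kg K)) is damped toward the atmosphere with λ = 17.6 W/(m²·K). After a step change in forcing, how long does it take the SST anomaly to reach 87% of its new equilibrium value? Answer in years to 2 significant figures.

3.0 years

Areal heat capacity C = ρ c_p D = 1020 × 4050 × 199 = 8.22×10^8 J/(m²·K).
τ = C / λ = 8.22×10^8 / 17.6 = 4.67×10^7 s.
Fraction reached: 1 − e^(−t/τ) = 0.87 ⇒ t = −τ ln(1 − 0.87) = τ × 2.04.
t = 9.53×10^7 s = 3.02 years.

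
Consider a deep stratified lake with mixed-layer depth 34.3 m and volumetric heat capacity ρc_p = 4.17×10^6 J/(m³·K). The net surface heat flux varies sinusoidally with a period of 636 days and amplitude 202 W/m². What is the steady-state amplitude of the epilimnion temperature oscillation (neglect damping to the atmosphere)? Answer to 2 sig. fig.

12 K

Areal heat capacity C = ρc_p × D = 4.17×10^6 × 34.3 = 1.43×10^8 J m⁻² K⁻¹.
Angular frequency ω = 2π / T = 2π / 5.50×10^7 s = 1.14×10^-7 s⁻¹.
Cω = 1.43×10^8 × 1.14×10^-7 = 16.4 W/(m²·K).
Amplitude A = F₀ / (Cω) = 202 / 16.4 = 12.4 K.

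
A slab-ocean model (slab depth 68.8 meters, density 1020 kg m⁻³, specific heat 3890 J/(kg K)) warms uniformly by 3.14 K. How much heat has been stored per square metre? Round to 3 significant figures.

Areal heat capacity C = ρ c_p D = 1020 × 3890 × 68.8 = 2.73×10^8 J/(m^2 K).
ΔQ = C ΔT = 2.73×10^8 × 3.14 = 8.57×10^8 J/m².

8.57×10^8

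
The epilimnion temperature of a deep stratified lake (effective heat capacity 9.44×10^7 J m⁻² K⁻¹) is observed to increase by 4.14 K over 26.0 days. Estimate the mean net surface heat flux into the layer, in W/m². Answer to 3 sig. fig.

Areal heat capacity C = 9.44×10^7 J m⁻² K⁻¹ (given).
Required heat per unit area: Q = C ΔT = 9.44×10^7 × 4.14 = 3.91×10^8 J/m².
Flux F = Q / Δt = 3.91×10^8 / 2.25×10^6 s = 174 W/m².

174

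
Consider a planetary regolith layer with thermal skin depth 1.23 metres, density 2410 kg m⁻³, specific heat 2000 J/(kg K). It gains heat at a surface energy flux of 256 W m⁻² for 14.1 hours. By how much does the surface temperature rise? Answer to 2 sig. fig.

Areal heat capacity C = ρ c_p D = 2410 × 2000 × 1.23 = 5.93×10^6 J/(m²·K).
Net heat input Q = F Δt = 256 × (14.1 hours × 3600 s/hour) = 1.30×10^7 J/m².
ΔT = Q / C = 1.30×10^7 / 5.93×10^6 = 2.19 K.

2.2 K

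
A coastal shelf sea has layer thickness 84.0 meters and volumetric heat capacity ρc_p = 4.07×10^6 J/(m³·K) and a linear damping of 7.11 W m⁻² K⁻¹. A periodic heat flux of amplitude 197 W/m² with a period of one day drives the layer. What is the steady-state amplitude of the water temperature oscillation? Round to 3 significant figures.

Areal heat capacity C = ρc_p × D = 4.07×10^6 × 84.0 = 3.42×10^8 J/(m²·K).
Angular frequency ω = 2π / T = 2π / 86400 s = 7.27×10^-5 s⁻¹.
√((Cω)² + λ²) = √((24900)² + 7.11²) = 24900 W/(m²·K).
Amplitude A = F₀ / √((Cω)²+λ²) = 197 / 24900 = 0.00792 K.

0.00792 K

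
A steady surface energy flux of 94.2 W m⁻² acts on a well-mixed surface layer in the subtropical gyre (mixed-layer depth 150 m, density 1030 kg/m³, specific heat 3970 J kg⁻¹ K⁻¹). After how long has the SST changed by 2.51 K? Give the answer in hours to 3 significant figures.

4540 hours

Areal heat capacity C = ρ c_p D = 1030 × 3970 × 150 = 6.13×10^8 J/(m^2 K).
Time required: Δt = C ΔT / F = 6.13×10^8 × 2.51 / 94.2 = 1.63×10^7 s.
In hours: 1.63×10^7 s / (3600 s/hour) = 4540 hours.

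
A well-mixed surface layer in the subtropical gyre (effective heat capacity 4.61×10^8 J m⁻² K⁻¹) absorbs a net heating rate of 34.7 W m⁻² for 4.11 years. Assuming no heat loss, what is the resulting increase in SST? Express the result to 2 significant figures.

9.8 K

Areal heat capacity C = 4.61×10^8 J m⁻² K⁻¹ (given).
Net heat input Q = F Δt = 34.7 × (4.11 years × 3.156×10^7 s/year) = 4.50×10^9 J/m².
ΔT = Q / C = 4.50×10^9 / 4.61×10^8 = 9.76 K.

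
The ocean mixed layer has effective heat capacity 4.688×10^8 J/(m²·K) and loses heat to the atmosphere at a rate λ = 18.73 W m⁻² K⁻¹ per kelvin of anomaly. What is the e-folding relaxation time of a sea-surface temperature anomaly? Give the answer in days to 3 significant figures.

290 days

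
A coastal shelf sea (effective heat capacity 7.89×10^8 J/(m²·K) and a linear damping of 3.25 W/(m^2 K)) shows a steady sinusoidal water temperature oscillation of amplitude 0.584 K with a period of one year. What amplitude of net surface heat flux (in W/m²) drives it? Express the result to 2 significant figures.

92

Areal heat capacity C = 7.89×10^8 J/(m²·K) (given).
ω = 2π / 3.15×10^7 s = 1.99×10^-7 s⁻¹.
√((Cω)² + λ²) = √((157)² + 3.25²) = 157 W/(m²·K).
F₀ = A × √((Cω)²+λ²) = 0.584 × 157 = 91.8 W/m².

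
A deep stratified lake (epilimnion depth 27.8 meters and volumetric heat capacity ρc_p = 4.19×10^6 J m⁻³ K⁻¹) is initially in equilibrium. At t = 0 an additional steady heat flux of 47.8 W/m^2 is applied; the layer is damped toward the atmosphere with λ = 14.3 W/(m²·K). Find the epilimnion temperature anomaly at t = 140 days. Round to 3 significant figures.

Areal heat capacity C = ρc_p × D = 4.19×10^6 × 27.8 = 1.16×10^8 J/(m^2 K).
τ = C / λ = 1.16×10^8 / 14.3 = 8.15×10^6 s.
Equilibrium anomaly ΔT_eq = F / λ = 47.8 / 14.3 = 3.34 K.
t = 140 days = 1.21×10^7 s, so t/τ = 1.48.
ΔT(t) = ΔT_eq (1 − e^(−t/τ)) = 3.34 × (1 − e^−1.48) = 2.59 K.

2.59 K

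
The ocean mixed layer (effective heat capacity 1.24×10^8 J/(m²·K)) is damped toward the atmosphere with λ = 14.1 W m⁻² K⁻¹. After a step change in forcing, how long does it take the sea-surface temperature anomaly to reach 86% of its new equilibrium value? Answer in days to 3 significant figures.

Areal heat capacity C = 1.24×10^8 J/(m²·K) (given).
τ = C / λ = 1.24×10^8 / 14.1 = 8.79×10^6 s.
Fraction reached: 1 − e^(−t/τ) = 0.86 ⇒ t = −τ ln(1 − 0.86) = τ × 1.97.
t = 1.73×10^7 s = 200 days.

200 days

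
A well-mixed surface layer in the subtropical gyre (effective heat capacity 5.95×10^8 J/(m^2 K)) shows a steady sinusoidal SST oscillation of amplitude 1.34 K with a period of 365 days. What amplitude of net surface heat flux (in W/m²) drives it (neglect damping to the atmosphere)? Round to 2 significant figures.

160

Areal heat capacity C = 5.95×10^8 J/(m^2 K) (given).
ω = 2π / 3.15×10^7 s = 1.99×10^-7 s⁻¹.
Cω = 5.95×10^8 × 1.99×10^-7 = 119 W/(m²·K).
F₀ = A × Cω = 1.34 × 119 = 159 W/m².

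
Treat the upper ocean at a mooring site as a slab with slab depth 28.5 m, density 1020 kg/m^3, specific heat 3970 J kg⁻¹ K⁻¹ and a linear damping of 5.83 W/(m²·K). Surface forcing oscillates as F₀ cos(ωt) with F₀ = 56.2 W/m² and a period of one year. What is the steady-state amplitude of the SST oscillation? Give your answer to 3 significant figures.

Areal heat capacity C = ρ c_p D = 1020 × 3970 × 28.5 = 1.15×10^8 J/(m^2 K).
Angular frequency ω = 2π / T = 2π / 3.15×10^7 s = 1.99×10^-7 s⁻¹.
√((Cω)² + λ²) = √((23.0)² + 5.83²) = 23.7 W/(m²·K).
Amplitude A = F₀ / √((Cω)²+λ²) = 56.2 / 23.7 = 2.37 K.

2.37 K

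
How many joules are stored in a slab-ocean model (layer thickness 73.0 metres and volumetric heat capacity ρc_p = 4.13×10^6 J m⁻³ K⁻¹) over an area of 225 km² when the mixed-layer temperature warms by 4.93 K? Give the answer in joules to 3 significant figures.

3.34×10^17 J

Areal heat capacity C = ρc_p × D = 4.13×10^6 × 73.0 = 3.01×10^8 J m⁻² K⁻¹.
Heat per unit area: q = C ΔT = 3.01×10^8 × 4.93 = 1.49×10^9 J/m².
Total heat: Q = q × A = 1.49×10^9 × (225 × 10⁶ m²) = 3.34×10^17 J.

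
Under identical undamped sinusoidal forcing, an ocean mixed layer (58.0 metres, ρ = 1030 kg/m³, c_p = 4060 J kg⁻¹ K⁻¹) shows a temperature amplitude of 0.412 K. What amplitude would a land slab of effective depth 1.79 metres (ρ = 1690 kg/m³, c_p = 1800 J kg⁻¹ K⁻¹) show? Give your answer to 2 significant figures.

18 K

C_ocean = 2.43×10^8 J/(m²·K); C_land = 5.45×10^6 J/(m²·K).
A ∝ 1/C ⇒ A_land = A_ocean × C_ocean/C_land = 0.412 × 44.5 = 18.4 K.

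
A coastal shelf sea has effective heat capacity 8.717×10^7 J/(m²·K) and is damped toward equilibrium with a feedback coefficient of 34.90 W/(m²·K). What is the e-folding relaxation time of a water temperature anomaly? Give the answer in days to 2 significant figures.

29 days

Areal heat capacity C = 8.717×10^7 J/(m²·K) (given).
Relaxation time τ = C / λ = 8.72×10^7 / 34.90 = 2.50×10^6 s.
In days: 2.50×10^6 s / (86400 s/day) = 28.9 days.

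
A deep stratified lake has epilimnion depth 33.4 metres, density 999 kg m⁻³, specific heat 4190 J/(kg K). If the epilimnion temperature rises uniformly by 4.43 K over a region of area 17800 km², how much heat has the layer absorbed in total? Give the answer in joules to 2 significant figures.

1.1×10^19 J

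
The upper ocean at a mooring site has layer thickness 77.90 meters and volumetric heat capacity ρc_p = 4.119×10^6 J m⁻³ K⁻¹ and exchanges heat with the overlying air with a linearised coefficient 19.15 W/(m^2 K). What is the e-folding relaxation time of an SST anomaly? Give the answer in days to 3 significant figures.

Areal heat capacity C = ρc_p × D = 4.119×10^6 × 77.90 = 3.21×10^8 J m⁻² K⁻¹.
Relaxation time τ = C / λ = 3.21×10^8 / 19.15 = 1.68×10^7 s.
In days: 1.68×10^7 s / (86400 s/day) = 194 days.

194 days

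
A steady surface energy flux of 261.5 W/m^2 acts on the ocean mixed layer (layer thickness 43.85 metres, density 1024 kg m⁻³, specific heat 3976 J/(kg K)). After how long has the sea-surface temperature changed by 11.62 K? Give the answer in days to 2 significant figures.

Areal heat capacity C = ρ c_p D = 1024 × 3976 × 43.85 = 1.79×10^8 J m⁻² K⁻¹.
Time required: Δt = C ΔT / F = 1.79×10^8 × 11.62 / 261.5 = 7.93×10^6 s.
In days: 7.93×10^6 s / (86400 s/day) = 91.8 days.

92 days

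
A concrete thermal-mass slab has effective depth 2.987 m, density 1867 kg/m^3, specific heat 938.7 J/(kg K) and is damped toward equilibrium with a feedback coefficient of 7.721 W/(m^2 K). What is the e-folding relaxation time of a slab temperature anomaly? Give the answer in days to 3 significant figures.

7.85 days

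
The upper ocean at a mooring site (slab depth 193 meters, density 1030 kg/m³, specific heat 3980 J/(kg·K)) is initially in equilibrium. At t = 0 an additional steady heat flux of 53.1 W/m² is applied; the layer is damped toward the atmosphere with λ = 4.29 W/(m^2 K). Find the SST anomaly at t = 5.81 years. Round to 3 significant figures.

Areal heat capacity C = ρ c_p D = 1030 × 3980 × 193 = 7.91×10^8 J/(m^2 K).
τ = C / λ = 7.91×10^8 / 4.29 = 1.84×10^8 s.
Equilibrium anomaly ΔT_eq = F / λ = 53.1 / 4.29 = 12.4 K.
t = 5.81 years = 1.83×10^8 s, so t/τ = 0.994.
ΔT(t) = ΔT_eq (1 − e^(−t/τ)) = 12.4 × (1 − e^−0.994) = 7.80 K.

7.80 K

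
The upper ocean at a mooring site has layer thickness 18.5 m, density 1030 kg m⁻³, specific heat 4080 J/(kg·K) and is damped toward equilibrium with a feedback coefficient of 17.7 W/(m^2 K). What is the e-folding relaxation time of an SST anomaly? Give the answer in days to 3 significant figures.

50.8 days

Areal heat capacity C = ρ c_p D = 1030 × 4080 × 18.5 = 7.77×10^7 J/(m^2 K).
Relaxation time τ = C / λ = 7.77×10^7 / 17.7 = 4.39×10^6 s.
In days: 4.39×10^6 s / (86400 s/day) = 50.8 days.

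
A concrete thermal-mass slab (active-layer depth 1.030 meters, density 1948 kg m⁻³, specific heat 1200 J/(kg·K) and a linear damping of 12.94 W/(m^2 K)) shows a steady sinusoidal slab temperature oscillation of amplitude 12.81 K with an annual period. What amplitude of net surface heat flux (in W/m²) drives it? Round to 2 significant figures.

170

Areal heat capacity C = ρ c_p D = 1948 × 1200 × 1.030 = 2.41×10^6 J m⁻² K⁻¹.
ω = 2π / 3.15×10^7 s = 1.99×10^-7 s⁻¹.
√((Cω)² + λ²) = √((0.480)² + 12.94²) = 12.9 W/(m²·K).
F₀ = A × √((Cω)²+λ²) = 12.81 × 12.9 = 166 W/m².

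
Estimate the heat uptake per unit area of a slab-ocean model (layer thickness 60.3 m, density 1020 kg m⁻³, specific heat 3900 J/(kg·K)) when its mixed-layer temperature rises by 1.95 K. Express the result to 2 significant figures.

4.7×10^8

Areal heat capacity C = ρ c_p D = 1020 × 3900 × 60.3 = 2.40×10^8 J m⁻² K⁻¹.
ΔQ = C ΔT = 2.40×10^8 × 1.95 = 4.68×10^8 J/m².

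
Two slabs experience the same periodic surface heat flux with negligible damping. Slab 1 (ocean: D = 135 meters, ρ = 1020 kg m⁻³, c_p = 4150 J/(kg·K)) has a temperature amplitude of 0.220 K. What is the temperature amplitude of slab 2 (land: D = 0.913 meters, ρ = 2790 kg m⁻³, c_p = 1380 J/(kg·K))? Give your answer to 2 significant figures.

36 K

C_ocean = 5.71×10^8 J/(m²·K); C_land = 3.52×10^6 J/(m²·K).
A ∝ 1/C ⇒ A_land = A_ocean × C_ocean/C_land = 0.220 × 163 = 35.8 K.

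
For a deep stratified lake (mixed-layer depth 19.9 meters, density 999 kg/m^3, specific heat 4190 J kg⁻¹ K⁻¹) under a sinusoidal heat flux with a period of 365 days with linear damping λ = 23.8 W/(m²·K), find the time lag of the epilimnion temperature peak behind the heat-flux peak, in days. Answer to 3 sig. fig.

35.4 days

Areal heat capacity C = ρ c_p D = 999 × 4190 × 19.9 = 8.33×10^7 J m⁻² K⁻¹.
ω = 2π / 3.15×10^7 s = 1.99×10^-7 s⁻¹.
Phase lag φ = arctan(Cω/λ) = arctan(16.6/23.8) = 0.609 rad.
Time lag = φ / ω = 0.609 / 1.99×10^-7 = 3.06×10^6 s = 35.4 days.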